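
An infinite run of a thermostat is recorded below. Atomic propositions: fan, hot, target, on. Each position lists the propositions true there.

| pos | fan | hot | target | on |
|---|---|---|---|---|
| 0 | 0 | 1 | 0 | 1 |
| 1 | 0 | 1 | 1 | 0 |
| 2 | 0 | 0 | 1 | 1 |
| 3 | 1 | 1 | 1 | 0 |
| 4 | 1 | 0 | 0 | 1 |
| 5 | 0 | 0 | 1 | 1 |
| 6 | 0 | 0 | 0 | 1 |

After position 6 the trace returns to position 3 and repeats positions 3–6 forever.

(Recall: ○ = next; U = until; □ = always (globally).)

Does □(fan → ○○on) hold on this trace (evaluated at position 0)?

Yes

fan → ○○on holds at every position 0..6, and those are all positions ever visited, so □(fan → ○○on) holds.
Positions where fan holds: 3, 4.
Check ○○on at each: 3→ok, 4→ok.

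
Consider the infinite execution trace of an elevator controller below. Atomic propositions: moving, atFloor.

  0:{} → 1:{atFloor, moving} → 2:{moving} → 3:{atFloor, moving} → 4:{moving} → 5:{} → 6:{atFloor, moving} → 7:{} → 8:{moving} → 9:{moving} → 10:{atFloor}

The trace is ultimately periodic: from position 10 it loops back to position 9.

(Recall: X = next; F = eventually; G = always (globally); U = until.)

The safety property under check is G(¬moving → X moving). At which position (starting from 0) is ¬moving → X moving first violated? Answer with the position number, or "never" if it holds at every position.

¬moving → X moving holds at every position 0..10, and those are all the positions the trace ever visits, so the invariant G(¬moving → X moving) is never violated.

never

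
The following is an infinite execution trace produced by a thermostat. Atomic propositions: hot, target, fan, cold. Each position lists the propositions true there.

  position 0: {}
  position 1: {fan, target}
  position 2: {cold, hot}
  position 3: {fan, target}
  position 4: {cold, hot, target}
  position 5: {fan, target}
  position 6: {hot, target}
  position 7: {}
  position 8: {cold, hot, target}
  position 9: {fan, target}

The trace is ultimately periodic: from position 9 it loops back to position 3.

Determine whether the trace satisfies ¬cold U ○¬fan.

Walking from position 0: ○¬fan first holds at position 1, and ¬cold holds at every earlier position along the way, so ¬cold U ○¬fan holds.

Yes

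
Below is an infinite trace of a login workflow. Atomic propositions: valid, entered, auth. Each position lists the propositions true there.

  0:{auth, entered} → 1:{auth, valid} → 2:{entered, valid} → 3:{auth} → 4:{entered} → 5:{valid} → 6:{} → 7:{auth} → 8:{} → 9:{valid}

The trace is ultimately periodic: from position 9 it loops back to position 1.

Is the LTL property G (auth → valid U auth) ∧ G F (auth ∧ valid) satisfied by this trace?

auth → valid U auth holds at every position 0..9, and those are all positions ever visited, so G (auth → valid U auth) holds.
Positions where auth holds: 0, 1, 3, 7.
Check valid U auth at each: 0→ok, 1→ok, 3→ok, 7→ok.
F (auth ∧ valid) holds at every position 0..9, and those are all positions ever visited, so G F (auth ∧ valid) holds.
At position 0: G (auth → valid U auth) is true; G F (auth ∧ valid) is true; so G (auth → valid U auth) ∧ G F (auth ∧ valid) is true.

Satisfied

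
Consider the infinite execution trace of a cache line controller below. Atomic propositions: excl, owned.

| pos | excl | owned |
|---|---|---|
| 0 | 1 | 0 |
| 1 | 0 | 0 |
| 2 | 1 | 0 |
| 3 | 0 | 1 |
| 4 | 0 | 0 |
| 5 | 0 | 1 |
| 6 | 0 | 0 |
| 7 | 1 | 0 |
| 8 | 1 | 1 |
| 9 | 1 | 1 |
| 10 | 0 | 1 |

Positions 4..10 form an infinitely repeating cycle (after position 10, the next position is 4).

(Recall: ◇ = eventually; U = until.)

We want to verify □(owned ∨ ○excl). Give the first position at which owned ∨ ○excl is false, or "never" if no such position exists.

At position 0 the labels are {excl} and the next position 1 has {}, so owned ∨ ○excl is false there. This is the first violation.

0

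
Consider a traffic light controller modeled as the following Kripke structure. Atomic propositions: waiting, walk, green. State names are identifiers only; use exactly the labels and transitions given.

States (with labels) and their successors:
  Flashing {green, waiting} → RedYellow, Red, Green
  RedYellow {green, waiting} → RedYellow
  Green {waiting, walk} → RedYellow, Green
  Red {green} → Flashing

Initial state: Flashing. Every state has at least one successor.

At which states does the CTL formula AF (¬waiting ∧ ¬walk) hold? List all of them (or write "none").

{Red}

States satisfying ¬waiting ∧ ¬walk: {Red}.
States satisfying AF (¬waiting ∧ ¬walk): {Red}.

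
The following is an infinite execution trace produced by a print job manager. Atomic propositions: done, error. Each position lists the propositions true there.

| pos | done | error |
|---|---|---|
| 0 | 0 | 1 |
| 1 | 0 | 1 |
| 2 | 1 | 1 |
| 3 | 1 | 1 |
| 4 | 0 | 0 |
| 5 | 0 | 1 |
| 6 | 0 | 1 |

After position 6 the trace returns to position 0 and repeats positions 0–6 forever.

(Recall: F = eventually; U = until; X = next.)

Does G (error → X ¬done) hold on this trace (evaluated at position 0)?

error → X ¬done must hold at every position from 0 onward. It fails at position 1, so G (error → X ¬done) is false.
Positions where error holds: 0, 1, 2, 3, 5, 6.
Check X ¬done at each: 0→ok, 1→fails, 2→fails, 3→ok, 5→ok, 6→ok.

No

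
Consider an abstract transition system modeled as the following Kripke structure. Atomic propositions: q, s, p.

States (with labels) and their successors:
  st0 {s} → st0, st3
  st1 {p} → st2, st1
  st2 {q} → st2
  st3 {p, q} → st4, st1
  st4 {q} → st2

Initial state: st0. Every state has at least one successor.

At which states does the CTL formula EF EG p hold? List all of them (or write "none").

States satisfying EG p: {st1, st3}.
States satisfying EF EG p: {st0, st1, st3}.

{st0, st1, st3}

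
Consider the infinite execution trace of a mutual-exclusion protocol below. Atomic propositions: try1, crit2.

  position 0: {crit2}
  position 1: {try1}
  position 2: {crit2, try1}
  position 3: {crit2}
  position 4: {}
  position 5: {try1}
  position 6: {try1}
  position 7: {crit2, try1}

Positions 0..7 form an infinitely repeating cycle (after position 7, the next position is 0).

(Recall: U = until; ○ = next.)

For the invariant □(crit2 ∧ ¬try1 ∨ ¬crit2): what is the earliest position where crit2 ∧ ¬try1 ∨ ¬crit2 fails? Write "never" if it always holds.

Check crit2 ∧ ¬try1 ∨ ¬crit2 at each position in order: 0 ✓, 1 ✓.
At position 2 the labels are {crit2, try1}, so crit2 ∧ ¬try1 ∨ ¬crit2 is false there. This is the first violation.

2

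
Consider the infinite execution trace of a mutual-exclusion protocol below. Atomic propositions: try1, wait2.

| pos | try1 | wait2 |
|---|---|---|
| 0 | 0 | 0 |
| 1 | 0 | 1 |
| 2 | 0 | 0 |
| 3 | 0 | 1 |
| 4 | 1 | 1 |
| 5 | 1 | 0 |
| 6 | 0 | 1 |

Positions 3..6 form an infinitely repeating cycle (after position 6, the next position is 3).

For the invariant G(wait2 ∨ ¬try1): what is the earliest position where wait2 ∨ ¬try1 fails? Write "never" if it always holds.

5

Check wait2 ∨ ¬try1 at each position in order: 0 ✓, 1 ✓, 2 ✓, 3 ✓, 4 ✓.
At position 5 the labels are {try1}, so wait2 ∨ ¬try1 is false there. This is the first violation.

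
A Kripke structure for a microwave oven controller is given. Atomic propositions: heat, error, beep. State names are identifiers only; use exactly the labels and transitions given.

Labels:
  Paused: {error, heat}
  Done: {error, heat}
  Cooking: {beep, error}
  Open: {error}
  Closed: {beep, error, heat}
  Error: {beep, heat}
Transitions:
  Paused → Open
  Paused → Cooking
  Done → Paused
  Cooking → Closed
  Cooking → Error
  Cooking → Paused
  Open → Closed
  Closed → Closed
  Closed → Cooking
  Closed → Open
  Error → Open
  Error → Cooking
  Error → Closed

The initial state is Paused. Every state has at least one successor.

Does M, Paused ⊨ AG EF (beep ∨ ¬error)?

States satisfying EF (beep ∨ ¬error): {Paused, Done, Cooking, Open, Closed, Error}.
States satisfying AG EF (beep ∨ ¬error): {Paused, Done, Cooking, Open, Closed, Error}.
Every state reachable from Paused satisfies EF (beep ∨ ¬error).
Paused ∈ Sat(AG EF (beep ∨ ¬error)).

Yes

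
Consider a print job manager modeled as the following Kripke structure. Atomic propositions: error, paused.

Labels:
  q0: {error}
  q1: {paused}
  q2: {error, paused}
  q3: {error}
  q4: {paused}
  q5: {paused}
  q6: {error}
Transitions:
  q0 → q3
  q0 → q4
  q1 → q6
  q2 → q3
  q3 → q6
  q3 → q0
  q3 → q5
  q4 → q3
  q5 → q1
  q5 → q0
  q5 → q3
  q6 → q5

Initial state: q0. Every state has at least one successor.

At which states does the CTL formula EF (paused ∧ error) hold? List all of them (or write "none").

States satisfying paused ∧ error: {q2}.
States satisfying EF (paused ∧ error): {q2}.

{q2}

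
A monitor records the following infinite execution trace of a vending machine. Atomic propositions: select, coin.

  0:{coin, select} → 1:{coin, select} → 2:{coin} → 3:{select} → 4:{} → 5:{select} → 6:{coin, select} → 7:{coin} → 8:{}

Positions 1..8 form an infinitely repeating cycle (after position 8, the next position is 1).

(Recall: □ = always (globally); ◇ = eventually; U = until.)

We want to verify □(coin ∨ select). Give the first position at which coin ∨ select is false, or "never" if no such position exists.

4

Check coin ∨ select at each position in order: 0 ✓, 1 ✓, 2 ✓, 3 ✓.
At position 4 the labels are {}, so coin ∨ select is false there. This is the first violation.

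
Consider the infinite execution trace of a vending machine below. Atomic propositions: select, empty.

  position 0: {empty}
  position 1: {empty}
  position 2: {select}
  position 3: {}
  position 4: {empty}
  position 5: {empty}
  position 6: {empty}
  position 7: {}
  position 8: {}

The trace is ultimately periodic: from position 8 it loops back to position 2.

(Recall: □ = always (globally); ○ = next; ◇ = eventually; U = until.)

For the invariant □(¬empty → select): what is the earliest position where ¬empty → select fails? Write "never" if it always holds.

3

Check ¬empty → select at each position in order: 0 ✓, 1 ✓, 2 ✓.
At position 3 the labels are {}, so ¬empty → select is false there. This is the first violation.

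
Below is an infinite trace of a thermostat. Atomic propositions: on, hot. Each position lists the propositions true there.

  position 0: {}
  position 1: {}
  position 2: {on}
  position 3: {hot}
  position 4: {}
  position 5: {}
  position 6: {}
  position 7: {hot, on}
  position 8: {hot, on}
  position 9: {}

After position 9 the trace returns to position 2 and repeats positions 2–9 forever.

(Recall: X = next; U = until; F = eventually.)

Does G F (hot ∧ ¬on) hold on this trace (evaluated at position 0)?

Satisfied

F (hot ∧ ¬on) holds at every position 0..9, and those are all positions ever visited, so G F (hot ∧ ¬on) holds.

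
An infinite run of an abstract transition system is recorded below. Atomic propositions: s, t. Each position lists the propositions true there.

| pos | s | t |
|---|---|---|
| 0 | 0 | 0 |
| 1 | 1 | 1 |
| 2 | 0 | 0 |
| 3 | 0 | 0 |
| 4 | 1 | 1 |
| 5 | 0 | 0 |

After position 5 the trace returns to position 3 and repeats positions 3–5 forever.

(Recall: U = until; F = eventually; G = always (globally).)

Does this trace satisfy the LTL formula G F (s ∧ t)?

Yes

F (s ∧ t) holds at every position 0..5, and those are all positions ever visited, so G F (s ∧ t) holds.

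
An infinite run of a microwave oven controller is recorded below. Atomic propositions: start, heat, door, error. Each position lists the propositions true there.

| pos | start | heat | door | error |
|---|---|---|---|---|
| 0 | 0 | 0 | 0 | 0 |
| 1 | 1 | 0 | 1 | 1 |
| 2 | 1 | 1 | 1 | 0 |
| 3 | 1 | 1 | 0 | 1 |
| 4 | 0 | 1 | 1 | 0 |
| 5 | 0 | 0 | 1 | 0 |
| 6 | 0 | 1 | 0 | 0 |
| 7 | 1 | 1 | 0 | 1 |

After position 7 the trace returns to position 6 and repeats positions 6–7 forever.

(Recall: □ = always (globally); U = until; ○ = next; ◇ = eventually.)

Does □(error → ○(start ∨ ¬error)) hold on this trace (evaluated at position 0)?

error → ○(start ∨ ¬error) holds at every position 0..7, and those are all positions ever visited, so □(error → ○(start ∨ ¬error)) holds.
Positions where error holds: 1, 3, 7.
Check ○(start ∨ ¬error) at each: 1→ok, 3→ok, 7→ok.

Holds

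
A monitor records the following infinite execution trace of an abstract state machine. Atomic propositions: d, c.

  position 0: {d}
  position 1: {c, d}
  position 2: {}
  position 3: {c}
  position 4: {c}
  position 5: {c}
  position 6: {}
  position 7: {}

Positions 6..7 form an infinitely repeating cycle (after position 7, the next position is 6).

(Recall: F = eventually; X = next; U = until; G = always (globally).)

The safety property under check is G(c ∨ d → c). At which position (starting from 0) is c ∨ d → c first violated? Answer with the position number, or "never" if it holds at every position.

At position 0 the labels are {d}, so c ∨ d → c is false there. This is the first violation.

0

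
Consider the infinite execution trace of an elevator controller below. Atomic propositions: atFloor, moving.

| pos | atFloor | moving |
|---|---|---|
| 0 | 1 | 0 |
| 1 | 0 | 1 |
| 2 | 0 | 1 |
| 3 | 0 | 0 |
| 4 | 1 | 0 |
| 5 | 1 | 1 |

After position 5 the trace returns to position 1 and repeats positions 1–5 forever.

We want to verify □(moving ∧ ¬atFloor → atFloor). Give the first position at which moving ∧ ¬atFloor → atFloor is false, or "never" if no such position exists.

1

Check moving ∧ ¬atFloor → atFloor at each position in order: 0 ✓.
At position 1 the labels are {moving}, so moving ∧ ¬atFloor → atFloor is false there. This is the first violation.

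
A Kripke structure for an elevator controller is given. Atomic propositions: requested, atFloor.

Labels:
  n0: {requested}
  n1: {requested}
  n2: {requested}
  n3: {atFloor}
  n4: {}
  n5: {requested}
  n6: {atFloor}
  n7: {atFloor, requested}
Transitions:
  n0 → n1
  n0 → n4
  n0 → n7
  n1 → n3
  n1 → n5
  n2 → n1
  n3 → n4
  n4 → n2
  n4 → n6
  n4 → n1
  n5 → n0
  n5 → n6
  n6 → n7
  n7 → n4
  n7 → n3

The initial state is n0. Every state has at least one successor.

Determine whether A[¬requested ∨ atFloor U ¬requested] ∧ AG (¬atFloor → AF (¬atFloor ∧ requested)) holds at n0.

States satisfying ¬requested ∨ atFloor: {n3, n4, n6, n7}.
States satisfying ¬requested: {n3, n4, n6}.
States satisfying A[¬requested ∨ atFloor U ¬requested]: {n3, n4, n6, n7}.
States satisfying ¬atFloor → AF (¬atFloor ∧ requested): {n0, n1, n2, n3, n5, n6, n7}.
States satisfying AG (¬atFloor → AF (¬atFloor ∧ requested)): ∅.
States satisfying A[¬requested ∨ atFloor U ¬requested] ∧ AG (¬atFloor → AF (¬atFloor ∧ requested)): ∅.
n0 ∉ Sat(A[¬requested ∨ atFloor U ¬requested] ∧ AG (¬atFloor → AF (¬atFloor ∧ requested))).

No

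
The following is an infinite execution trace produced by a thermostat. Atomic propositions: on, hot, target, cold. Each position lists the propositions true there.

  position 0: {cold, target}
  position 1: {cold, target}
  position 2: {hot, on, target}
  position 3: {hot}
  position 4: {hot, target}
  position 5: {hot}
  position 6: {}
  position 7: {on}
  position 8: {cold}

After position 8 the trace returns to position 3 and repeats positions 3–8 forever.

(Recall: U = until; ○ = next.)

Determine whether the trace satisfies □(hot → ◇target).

hot → ◇target holds at every position 0..8, and those are all positions ever visited, so □(hot → ◇target) holds.
Positions where hot holds: 2, 3, 4, 5.
Check ◇target at each: 2→ok, 3→ok, 4→ok, 5→ok.

Satisfied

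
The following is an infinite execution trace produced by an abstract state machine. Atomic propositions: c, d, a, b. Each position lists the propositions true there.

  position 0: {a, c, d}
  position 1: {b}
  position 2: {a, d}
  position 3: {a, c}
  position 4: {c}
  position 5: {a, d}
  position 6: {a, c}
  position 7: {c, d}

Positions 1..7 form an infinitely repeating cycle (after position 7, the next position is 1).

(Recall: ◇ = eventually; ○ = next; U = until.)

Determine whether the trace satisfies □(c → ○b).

No

c → ○b must hold at every position from 0 onward. It fails at position 3, so □(c → ○b) is false.
Positions where c holds: 0, 3, 4, 6, 7.
Check ○b at each: 0→ok, 3→fails, 4→fails, 6→fails, 7→ok.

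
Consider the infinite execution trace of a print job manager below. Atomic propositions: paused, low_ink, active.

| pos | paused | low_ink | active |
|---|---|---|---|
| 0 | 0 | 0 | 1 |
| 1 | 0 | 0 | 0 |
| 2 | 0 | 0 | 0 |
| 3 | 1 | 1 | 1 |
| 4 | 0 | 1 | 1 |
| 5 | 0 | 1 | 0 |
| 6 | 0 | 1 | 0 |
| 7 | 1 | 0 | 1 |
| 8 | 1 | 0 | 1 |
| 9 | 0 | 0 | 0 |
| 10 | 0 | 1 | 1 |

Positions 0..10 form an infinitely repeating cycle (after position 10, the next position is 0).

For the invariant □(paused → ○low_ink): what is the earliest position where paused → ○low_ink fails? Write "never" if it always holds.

7

Check paused → ○low_ink at each position in order: 0 ✓, 1 ✓, 2 ✓, 3 ✓, 4 ✓, 5 ✓, 6 ✓.
At position 7 the labels are {active, paused} and the next position 8 has {active, paused}, so paused → ○low_ink is false there. This is the first violation.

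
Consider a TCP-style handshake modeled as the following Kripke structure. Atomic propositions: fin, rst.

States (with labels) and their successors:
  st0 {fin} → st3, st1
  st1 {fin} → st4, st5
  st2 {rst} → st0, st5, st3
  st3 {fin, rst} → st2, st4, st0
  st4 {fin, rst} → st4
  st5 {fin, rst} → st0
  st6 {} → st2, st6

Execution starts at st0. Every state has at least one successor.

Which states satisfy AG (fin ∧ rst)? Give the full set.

{st4}

States satisfying fin ∧ rst: {st3, st4, st5}.
States satisfying AG (fin ∧ rst): {st4}.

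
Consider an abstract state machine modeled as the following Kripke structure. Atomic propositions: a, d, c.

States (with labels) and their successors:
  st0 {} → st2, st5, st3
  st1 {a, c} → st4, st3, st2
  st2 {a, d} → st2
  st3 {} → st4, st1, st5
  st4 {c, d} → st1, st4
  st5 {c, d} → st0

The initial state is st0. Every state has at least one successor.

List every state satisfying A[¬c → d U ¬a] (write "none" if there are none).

{st0, st3, st4, st5}

States satisfying ¬c → d: {st1, st2, st4, st5}.
States satisfying ¬a: {st0, st3, st4, st5}.
States satisfying A[¬c → d U ¬a]: {st0, st3, st4, st5}.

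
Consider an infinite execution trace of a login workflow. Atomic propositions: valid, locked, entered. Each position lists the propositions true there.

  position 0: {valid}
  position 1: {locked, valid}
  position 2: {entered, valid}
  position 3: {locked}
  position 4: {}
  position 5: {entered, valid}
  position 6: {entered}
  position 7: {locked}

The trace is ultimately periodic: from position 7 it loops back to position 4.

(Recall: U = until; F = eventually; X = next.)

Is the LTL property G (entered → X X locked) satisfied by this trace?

No

entered → X X locked must hold at every position from 0 onward. It fails at position 2, so G (entered → X X locked) is false.
Positions where entered holds: 2, 5, 6.
Check X X locked at each: 2→fails, 5→ok, 6→fails.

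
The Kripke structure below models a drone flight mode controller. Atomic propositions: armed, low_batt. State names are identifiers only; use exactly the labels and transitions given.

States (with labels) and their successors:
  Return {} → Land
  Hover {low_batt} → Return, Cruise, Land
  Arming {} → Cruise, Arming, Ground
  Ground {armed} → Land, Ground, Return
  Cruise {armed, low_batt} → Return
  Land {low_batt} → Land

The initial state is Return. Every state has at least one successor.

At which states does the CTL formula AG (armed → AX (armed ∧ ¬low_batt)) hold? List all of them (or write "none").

States satisfying armed → AX (armed ∧ ¬low_batt): {Return, Hover, Arming, Land}.
States satisfying AG (armed → AX (armed ∧ ¬low_batt)): {Return, Land}.

{Return, Land}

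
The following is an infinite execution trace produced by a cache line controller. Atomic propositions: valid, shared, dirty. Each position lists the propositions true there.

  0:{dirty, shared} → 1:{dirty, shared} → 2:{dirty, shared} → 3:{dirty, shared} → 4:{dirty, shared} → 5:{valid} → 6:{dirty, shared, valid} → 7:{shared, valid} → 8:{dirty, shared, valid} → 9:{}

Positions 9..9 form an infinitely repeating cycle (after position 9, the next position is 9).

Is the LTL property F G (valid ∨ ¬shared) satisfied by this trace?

Holds

G (valid ∨ ¬shared) holds at position 5, which is reachable from 0, so F G (valid ∨ ¬shared) holds.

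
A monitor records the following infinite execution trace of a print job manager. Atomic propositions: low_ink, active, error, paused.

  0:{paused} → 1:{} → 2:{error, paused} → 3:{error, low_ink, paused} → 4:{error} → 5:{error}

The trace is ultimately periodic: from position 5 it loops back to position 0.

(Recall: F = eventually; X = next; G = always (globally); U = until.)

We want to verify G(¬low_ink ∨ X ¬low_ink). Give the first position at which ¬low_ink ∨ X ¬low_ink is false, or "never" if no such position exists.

¬low_ink ∨ X ¬low_ink holds at every position 0..5, and those are all the positions the trace ever visits, so the invariant G(¬low_ink ∨ X ¬low_ink) is never violated.

never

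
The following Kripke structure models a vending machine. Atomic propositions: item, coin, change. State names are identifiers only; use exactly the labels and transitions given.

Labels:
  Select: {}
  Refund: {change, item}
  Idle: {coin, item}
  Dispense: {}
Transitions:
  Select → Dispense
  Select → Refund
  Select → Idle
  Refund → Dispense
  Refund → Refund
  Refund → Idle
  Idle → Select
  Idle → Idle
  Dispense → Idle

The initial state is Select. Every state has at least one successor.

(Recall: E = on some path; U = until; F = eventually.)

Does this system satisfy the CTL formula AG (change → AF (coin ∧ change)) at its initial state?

Does not hold

States satisfying change → AF (coin ∧ change): {Select, Idle, Dispense}.
States satisfying AG (change → AF (coin ∧ change)): ∅.
Refund is reachable from Select and violates change → AF (coin ∧ change), so AG fails at Select.
Select ∉ Sat(AG (change → AF (coin ∧ change))).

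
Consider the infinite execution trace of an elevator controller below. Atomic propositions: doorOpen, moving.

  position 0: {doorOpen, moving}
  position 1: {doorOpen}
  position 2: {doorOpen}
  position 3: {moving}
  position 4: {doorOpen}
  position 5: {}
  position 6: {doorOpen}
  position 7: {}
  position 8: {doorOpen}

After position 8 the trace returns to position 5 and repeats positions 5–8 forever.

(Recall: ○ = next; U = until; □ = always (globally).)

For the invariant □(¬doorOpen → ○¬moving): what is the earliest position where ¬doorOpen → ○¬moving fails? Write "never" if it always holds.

never

¬doorOpen → ○¬moving holds at every position 0..8, and those are all the positions the trace ever visits, so the invariant □(¬doorOpen → ○¬moving) is never violated.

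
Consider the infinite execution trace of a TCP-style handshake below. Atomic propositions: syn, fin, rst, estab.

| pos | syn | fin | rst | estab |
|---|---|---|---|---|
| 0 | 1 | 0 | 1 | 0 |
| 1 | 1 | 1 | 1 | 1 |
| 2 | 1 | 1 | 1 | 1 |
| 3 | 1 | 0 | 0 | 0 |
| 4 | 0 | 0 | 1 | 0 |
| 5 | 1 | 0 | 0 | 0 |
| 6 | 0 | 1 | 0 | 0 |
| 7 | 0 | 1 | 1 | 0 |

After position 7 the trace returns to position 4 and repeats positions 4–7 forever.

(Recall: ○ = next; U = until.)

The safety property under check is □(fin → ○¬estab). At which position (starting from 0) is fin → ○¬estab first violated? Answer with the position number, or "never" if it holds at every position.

1

Check fin → ○¬estab at each position in order: 0 ✓.
At position 1 the labels are {estab, fin, rst, syn} and the next position 2 has {estab, fin, rst, syn}, so fin → ○¬estab is false there. This is the first violation.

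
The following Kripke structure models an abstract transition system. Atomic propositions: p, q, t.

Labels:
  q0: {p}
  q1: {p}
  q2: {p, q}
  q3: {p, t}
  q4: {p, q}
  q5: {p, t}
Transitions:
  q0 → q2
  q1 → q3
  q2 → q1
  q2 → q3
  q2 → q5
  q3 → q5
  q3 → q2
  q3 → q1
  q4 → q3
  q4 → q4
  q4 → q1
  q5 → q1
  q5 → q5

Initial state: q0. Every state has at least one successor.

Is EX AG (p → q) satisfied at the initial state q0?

States satisfying AG (p → q): ∅.
States satisfying EX AG (p → q): ∅.
No suitable path/successor from q0 witnesses the formula.
q0 ∉ Sat(EX AG (p → q)).

No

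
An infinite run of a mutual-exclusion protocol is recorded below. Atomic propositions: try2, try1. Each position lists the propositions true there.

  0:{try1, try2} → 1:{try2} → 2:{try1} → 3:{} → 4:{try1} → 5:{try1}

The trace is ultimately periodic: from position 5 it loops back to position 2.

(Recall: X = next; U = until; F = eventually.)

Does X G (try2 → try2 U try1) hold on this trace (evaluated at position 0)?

Holds

The position after 0 is 1; G (try2 → try2 U try1) is true there.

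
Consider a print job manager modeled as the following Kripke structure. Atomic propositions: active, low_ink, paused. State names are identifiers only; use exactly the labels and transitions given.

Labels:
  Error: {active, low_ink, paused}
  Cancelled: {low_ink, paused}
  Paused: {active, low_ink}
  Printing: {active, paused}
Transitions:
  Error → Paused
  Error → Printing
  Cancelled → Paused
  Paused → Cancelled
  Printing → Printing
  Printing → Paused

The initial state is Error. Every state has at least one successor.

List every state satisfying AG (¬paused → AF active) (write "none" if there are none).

States satisfying ¬paused → AF active: {Error, Cancelled, Paused, Printing}.
States satisfying AG (¬paused → AF active): {Error, Cancelled, Paused, Printing}.

{Error, Cancelled, Paused, Printing}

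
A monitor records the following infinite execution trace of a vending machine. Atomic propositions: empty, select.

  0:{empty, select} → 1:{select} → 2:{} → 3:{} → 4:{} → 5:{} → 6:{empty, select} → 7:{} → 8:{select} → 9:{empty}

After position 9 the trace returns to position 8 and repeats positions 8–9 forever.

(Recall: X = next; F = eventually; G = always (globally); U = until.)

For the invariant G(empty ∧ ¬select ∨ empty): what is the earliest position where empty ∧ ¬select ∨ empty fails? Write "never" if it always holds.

1

Check empty ∧ ¬select ∨ empty at each position in order: 0 ✓.
At position 1 the labels are {select}, so empty ∧ ¬select ∨ empty is false there. This is the first violation.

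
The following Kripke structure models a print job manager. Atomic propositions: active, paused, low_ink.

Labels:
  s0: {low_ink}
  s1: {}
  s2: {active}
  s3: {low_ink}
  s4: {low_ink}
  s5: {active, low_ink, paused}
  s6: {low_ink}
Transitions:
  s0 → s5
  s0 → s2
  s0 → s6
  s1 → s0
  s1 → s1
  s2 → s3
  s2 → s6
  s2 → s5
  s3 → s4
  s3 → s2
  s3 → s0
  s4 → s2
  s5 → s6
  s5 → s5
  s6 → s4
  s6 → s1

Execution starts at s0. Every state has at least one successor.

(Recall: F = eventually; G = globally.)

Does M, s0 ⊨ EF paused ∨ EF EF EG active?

States satisfying paused: {s5}.
States satisfying EF paused: {s0, s1, s2, s3, s4, s5, s6}.
States satisfying EF EG active: {s0, s1, s2, s3, s4, s5, s6}.
States satisfying EF EF EG active: {s0, s1, s2, s3, s4, s5, s6}.
States satisfying EF paused ∨ EF EF EG active: {s0, s1, s2, s3, s4, s5, s6}.
s0 ∈ Sat(EF paused ∨ EF EF EG active).

Yes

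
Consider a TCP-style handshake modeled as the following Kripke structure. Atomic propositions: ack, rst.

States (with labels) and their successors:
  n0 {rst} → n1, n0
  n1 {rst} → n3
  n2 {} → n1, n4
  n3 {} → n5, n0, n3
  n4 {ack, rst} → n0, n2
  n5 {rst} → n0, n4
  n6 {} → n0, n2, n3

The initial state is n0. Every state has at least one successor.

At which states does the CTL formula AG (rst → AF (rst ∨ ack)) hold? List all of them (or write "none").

{n0, n1, n2, n3, n4, n5, n6}

States satisfying rst → AF (rst ∨ ack): {n0, n1, n2, n3, n4, n5, n6}.
States satisfying AG (rst → AF (rst ∨ ack)): {n0, n1, n2, n3, n4, n5, n6}.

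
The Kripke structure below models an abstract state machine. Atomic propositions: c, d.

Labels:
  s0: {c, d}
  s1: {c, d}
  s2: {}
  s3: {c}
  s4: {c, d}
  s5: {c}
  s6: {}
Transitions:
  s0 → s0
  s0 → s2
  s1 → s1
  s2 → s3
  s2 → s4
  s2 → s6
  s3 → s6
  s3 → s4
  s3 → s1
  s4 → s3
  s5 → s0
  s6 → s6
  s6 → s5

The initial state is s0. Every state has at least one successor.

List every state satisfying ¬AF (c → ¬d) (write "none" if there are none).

States satisfying c → ¬d: {s2, s3, s5, s6}.
States satisfying AF (c → ¬d): {s2, s3, s4, s5, s6}.
States satisfying ¬AF (c → ¬d): {s0, s1}.

{s0, s1}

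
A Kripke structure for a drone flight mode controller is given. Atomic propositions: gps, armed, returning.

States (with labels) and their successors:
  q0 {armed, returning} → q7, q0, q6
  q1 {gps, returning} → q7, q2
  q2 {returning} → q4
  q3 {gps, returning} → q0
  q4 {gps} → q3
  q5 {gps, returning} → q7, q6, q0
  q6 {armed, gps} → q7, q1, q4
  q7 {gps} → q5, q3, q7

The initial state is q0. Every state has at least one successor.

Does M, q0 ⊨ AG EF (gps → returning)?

Yes

States satisfying EF (gps → returning): {q0, q1, q2, q3, q4, q5, q6, q7}.
States satisfying AG EF (gps → returning): {q0, q1, q2, q3, q4, q5, q6, q7}.
Every state reachable from q0 satisfies EF (gps → returning).
q0 ∈ Sat(AG EF (gps → returning)).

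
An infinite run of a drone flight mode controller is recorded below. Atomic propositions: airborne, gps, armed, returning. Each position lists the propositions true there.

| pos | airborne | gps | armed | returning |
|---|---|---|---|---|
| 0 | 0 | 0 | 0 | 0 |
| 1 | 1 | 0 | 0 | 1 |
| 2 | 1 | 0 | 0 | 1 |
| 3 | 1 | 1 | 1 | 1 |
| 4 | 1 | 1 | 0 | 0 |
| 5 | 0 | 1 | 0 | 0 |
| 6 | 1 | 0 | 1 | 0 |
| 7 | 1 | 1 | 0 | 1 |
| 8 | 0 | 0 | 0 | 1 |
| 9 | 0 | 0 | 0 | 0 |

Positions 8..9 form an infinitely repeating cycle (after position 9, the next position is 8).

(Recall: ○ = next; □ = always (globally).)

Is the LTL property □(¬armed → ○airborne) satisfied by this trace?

¬armed → ○airborne must hold at every position from 0 onward. It fails at position 4, so □(¬armed → ○airborne) is false.
Positions where ¬armed holds: 0, 1, 2, 4, 5, 7, 8, 9.
Check ○airborne at each: 0→ok, 1→ok, 2→ok, 4→fails, 5→ok, 7→fails, 8→fails, 9→fails.

Does not hold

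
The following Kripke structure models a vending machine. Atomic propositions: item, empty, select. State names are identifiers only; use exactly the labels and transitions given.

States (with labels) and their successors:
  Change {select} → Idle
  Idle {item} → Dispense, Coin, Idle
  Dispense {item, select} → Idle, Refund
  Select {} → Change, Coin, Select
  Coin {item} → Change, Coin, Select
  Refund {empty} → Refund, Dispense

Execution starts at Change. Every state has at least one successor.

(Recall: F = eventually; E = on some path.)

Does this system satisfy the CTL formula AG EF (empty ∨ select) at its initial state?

States satisfying EF (empty ∨ select): {Change, Idle, Dispense, Select, Coin, Refund}.
States satisfying AG EF (empty ∨ select): {Change, Idle, Dispense, Select, Coin, Refund}.
Every state reachable from Change satisfies EF (empty ∨ select).
Change ∈ Sat(AG EF (empty ∨ select)).

Holds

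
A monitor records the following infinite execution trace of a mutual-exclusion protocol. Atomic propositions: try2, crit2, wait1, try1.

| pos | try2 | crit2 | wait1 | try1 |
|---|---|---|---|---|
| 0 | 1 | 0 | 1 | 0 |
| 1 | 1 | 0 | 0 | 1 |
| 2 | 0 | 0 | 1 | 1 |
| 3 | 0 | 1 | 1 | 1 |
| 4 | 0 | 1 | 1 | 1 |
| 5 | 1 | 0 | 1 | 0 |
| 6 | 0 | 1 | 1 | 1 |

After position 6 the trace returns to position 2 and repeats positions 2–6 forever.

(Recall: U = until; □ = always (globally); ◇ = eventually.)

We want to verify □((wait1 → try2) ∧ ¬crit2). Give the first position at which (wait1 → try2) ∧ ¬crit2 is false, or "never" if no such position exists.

Check (wait1 → try2) ∧ ¬crit2 at each position in order: 0 ✓, 1 ✓.
At position 2 the labels are {try1, wait1}, so (wait1 → try2) ∧ ¬crit2 is false there. This is the first violation.

2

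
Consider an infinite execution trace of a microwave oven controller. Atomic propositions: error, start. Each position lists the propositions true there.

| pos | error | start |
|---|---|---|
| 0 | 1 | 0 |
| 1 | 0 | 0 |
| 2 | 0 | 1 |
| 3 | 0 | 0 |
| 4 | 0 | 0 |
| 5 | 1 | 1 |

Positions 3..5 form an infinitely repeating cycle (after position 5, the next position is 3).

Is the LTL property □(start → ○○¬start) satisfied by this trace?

start → ○○¬start holds at every position 0..5, and those are all positions ever visited, so □(start → ○○¬start) holds.
Positions where start holds: 2, 5.
Check ○○¬start at each: 2→ok, 5→ok.

Holds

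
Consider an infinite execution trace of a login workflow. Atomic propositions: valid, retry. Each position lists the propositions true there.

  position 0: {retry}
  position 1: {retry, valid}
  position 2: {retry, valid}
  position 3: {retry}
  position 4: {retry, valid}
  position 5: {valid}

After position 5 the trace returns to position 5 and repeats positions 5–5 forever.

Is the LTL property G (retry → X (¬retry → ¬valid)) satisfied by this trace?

No

retry → X (¬retry → ¬valid) must hold at every position from 0 onward. It fails at position 4, so G (retry → X (¬retry → ¬valid)) is false.
Positions where retry holds: 0, 1, 2, 3, 4.
Check X (¬retry → ¬valid) at each: 0→ok, 1→ok, 2→ok, 3→ok, 4→fails.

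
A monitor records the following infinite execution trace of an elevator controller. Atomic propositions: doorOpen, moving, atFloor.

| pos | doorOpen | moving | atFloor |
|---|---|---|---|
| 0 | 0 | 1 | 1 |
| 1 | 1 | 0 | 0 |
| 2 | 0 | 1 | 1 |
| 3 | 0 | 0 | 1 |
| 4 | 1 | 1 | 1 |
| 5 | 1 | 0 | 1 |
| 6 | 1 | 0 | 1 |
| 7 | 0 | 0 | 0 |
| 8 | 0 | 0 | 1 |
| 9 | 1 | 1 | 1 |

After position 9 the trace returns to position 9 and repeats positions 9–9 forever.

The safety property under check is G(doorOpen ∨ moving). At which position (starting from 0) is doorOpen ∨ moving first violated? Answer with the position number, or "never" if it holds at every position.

3

Check doorOpen ∨ moving at each position in order: 0 ✓, 1 ✓, 2 ✓.
At position 3 the labels are {atFloor}, so doorOpen ∨ moving is false there. This is the first violation.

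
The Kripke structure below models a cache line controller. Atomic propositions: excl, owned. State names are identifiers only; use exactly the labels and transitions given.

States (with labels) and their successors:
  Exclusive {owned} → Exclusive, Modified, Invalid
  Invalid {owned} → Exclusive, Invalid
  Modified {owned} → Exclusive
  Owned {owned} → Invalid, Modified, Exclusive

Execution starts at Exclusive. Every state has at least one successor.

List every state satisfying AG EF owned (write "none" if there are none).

States satisfying EF owned: {Exclusive, Invalid, Modified, Owned}.
States satisfying AG EF owned: {Exclusive, Invalid, Modified, Owned}.

{Exclusive, Invalid, Modified, Owned}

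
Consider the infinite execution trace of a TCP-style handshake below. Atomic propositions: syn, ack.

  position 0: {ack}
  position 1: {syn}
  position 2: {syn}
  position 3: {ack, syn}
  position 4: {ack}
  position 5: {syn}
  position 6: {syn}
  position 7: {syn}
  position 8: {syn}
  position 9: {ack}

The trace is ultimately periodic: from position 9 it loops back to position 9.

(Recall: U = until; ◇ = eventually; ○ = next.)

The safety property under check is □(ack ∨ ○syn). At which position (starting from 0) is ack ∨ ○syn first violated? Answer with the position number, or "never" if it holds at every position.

Check ack ∨ ○syn at each position in order: 0 ✓, 1 ✓, 2 ✓, 3 ✓, 4 ✓, 5 ✓, 6 ✓, 7 ✓.
At position 8 the labels are {syn} and the next position 9 has {ack}, so ack ∨ ○syn is false there. This is the first violation.

8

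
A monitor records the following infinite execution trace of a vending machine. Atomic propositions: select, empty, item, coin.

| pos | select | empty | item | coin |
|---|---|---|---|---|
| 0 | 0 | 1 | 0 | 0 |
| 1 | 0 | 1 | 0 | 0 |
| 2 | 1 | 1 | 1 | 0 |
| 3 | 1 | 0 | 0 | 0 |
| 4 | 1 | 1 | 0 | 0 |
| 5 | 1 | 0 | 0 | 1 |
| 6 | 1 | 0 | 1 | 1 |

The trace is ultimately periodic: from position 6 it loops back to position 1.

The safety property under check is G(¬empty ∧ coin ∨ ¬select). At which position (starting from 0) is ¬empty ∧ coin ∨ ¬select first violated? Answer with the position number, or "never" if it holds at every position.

2

Check ¬empty ∧ coin ∨ ¬select at each position in order: 0 ✓, 1 ✓.
At position 2 the labels are {empty, item, select}, so ¬empty ∧ coin ∨ ¬select is false there. This is the first violation.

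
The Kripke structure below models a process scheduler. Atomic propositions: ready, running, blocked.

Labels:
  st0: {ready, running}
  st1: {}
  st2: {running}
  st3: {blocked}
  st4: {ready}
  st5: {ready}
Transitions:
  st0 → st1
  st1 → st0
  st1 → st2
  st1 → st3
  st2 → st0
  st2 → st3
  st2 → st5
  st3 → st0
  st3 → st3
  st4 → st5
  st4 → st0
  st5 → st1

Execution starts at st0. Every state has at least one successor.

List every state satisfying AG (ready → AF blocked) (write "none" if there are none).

none

States satisfying ready → AF blocked: {st1, st2, st3}.
States satisfying AG (ready → AF blocked): ∅.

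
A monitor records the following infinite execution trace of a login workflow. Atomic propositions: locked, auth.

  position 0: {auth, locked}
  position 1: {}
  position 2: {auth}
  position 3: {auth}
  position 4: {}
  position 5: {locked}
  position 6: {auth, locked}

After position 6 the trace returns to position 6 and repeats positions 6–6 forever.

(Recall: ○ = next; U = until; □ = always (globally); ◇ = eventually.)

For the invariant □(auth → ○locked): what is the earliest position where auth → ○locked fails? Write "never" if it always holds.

At position 0 the labels are {auth, locked} and the next position 1 has {}, so auth → ○locked is false there. This is the first violation.

0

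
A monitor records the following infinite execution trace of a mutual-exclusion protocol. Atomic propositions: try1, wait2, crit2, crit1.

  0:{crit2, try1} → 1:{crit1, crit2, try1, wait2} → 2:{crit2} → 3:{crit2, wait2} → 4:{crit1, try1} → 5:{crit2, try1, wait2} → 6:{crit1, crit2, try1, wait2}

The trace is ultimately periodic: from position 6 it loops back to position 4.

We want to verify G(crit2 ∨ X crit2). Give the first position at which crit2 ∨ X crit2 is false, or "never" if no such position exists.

never

crit2 ∨ X crit2 holds at every position 0..6, and those are all the positions the trace ever visits, so the invariant G(crit2 ∨ X crit2) is never violated.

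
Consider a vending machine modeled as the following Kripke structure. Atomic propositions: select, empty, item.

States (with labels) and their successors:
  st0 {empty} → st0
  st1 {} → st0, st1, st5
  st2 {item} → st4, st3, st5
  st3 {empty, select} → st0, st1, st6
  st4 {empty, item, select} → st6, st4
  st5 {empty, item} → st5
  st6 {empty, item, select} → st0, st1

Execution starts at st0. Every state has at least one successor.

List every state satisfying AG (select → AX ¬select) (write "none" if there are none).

States satisfying select → AX ¬select: {st0, st1, st2, st5, st6}.
States satisfying AG (select → AX ¬select): {st0, st1, st5, st6}.

{st0, st1, st5, st6}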